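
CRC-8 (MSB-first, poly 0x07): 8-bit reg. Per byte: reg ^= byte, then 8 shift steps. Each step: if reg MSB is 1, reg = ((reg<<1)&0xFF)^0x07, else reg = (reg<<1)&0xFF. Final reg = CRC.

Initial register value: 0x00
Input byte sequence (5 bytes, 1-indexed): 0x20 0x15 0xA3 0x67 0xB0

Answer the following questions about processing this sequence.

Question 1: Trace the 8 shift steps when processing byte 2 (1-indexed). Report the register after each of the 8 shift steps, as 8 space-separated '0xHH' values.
Answer: 0xED 0xDD 0xBD 0x7D 0xFA 0xF3 0xE1 0xC5

Derivation:
After byte 1 (0x20): reg=0xE0
Register before byte 2: 0xE0
After XOR with byte 0x15: 0xF5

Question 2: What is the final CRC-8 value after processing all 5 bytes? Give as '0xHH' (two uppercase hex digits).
After byte 1 (0x20): reg=0xE0
After byte 2 (0x15): reg=0xC5
After byte 3 (0xA3): reg=0x35
After byte 4 (0x67): reg=0xB9
After byte 5 (0xB0): reg=0x3F

Answer: 0x3F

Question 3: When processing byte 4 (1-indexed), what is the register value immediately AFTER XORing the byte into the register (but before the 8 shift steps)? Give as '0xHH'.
Register before byte 4: 0x35
Byte 4: 0x67
0x35 XOR 0x67 = 0x52

Answer: 0x52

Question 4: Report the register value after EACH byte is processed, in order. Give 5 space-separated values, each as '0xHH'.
0xE0 0xC5 0x35 0xB9 0x3F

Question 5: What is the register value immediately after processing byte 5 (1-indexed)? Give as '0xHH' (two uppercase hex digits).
Answer: 0x3F

Derivation:
After byte 1 (0x20): reg=0xE0
After byte 2 (0x15): reg=0xC5
After byte 3 (0xA3): reg=0x35
After byte 4 (0x67): reg=0xB9
After byte 5 (0xB0): reg=0x3F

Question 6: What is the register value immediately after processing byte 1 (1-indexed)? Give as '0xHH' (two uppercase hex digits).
After byte 1 (0x20): reg=0xE0

Answer: 0xE0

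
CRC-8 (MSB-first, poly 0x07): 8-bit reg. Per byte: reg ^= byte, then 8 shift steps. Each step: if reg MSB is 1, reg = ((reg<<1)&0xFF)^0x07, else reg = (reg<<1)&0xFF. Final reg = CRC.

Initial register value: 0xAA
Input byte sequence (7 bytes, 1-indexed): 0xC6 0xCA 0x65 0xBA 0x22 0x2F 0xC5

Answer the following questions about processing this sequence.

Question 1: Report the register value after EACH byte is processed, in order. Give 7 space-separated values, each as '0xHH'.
0x03 0x71 0x6C 0x2C 0x2A 0x1B 0x14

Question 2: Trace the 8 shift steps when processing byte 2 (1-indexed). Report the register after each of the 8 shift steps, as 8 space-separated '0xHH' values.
After byte 1 (0xC6): reg=0x03
Register before byte 2: 0x03
After XOR with byte 0xCA: 0xC9

Answer: 0x95 0x2D 0x5A 0xB4 0x6F 0xDE 0xBB 0x71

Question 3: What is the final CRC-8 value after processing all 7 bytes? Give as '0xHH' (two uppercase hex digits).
Answer: 0x14

Derivation:
After byte 1 (0xC6): reg=0x03
After byte 2 (0xCA): reg=0x71
After byte 3 (0x65): reg=0x6C
After byte 4 (0xBA): reg=0x2C
After byte 5 (0x22): reg=0x2A
After byte 6 (0x2F): reg=0x1B
After byte 7 (0xC5): reg=0x14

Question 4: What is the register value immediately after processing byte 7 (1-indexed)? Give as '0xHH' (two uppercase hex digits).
After byte 1 (0xC6): reg=0x03
After byte 2 (0xCA): reg=0x71
After byte 3 (0x65): reg=0x6C
After byte 4 (0xBA): reg=0x2C
After byte 5 (0x22): reg=0x2A
After byte 6 (0x2F): reg=0x1B
After byte 7 (0xC5): reg=0x14

Answer: 0x14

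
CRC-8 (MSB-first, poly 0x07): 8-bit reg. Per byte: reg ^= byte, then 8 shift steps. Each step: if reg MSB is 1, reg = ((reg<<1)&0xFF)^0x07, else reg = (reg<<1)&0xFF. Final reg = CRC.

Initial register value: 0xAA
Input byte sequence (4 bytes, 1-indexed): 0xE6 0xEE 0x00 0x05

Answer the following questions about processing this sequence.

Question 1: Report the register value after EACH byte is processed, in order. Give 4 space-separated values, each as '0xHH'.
0xE3 0x23 0xE9 0x8A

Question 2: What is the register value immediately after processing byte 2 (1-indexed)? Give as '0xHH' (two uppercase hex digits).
Answer: 0x23

Derivation:
After byte 1 (0xE6): reg=0xE3
After byte 2 (0xEE): reg=0x23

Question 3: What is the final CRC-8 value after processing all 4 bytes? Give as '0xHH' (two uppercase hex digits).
Answer: 0x8A

Derivation:
After byte 1 (0xE6): reg=0xE3
After byte 2 (0xEE): reg=0x23
After byte 3 (0x00): reg=0xE9
After byte 4 (0x05): reg=0x8A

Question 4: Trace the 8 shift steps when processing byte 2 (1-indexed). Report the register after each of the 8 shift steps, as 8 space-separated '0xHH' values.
After byte 1 (0xE6): reg=0xE3
Register before byte 2: 0xE3
After XOR with byte 0xEE: 0x0D

Answer: 0x1A 0x34 0x68 0xD0 0xA7 0x49 0x92 0x23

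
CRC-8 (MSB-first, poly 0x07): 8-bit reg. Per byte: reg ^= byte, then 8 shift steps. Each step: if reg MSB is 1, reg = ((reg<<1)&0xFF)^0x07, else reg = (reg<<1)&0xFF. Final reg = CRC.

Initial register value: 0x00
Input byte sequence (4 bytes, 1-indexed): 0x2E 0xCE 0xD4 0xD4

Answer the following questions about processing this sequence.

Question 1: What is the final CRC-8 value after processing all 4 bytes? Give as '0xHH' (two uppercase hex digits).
Answer: 0x67

Derivation:
After byte 1 (0x2E): reg=0xCA
After byte 2 (0xCE): reg=0x1C
After byte 3 (0xD4): reg=0x76
After byte 4 (0xD4): reg=0x67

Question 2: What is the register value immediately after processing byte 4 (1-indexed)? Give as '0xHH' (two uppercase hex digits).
After byte 1 (0x2E): reg=0xCA
After byte 2 (0xCE): reg=0x1C
After byte 3 (0xD4): reg=0x76
After byte 4 (0xD4): reg=0x67

Answer: 0x67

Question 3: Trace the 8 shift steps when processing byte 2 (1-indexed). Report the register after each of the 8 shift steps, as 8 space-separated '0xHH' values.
After byte 1 (0x2E): reg=0xCA
Register before byte 2: 0xCA
After XOR with byte 0xCE: 0x04

Answer: 0x08 0x10 0x20 0x40 0x80 0x07 0x0E 0x1C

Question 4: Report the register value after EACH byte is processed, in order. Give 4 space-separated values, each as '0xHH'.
0xCA 0x1C 0x76 0x67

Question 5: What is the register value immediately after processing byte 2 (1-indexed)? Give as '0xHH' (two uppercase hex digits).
After byte 1 (0x2E): reg=0xCA
After byte 2 (0xCE): reg=0x1C

Answer: 0x1C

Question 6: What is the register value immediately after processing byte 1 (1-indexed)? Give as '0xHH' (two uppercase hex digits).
After byte 1 (0x2E): reg=0xCA

Answer: 0xCA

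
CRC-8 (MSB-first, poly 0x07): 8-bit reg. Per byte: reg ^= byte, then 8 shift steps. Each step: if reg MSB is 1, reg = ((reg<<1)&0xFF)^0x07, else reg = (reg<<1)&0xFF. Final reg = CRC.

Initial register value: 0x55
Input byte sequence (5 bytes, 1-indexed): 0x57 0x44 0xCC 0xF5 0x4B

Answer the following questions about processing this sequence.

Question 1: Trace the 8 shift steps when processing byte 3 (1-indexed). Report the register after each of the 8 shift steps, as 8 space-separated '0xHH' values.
Answer: 0x7A 0xF4 0xEF 0xD9 0xB5 0x6D 0xDA 0xB3

Derivation:
After byte 1 (0x57): reg=0x0E
After byte 2 (0x44): reg=0xF1
Register before byte 3: 0xF1
After XOR with byte 0xCC: 0x3D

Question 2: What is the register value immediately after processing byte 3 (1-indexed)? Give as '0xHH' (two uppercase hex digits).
Answer: 0xB3

Derivation:
After byte 1 (0x57): reg=0x0E
After byte 2 (0x44): reg=0xF1
After byte 3 (0xCC): reg=0xB3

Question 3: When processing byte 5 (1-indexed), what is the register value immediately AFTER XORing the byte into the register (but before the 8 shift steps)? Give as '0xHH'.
Answer: 0x9E

Derivation:
Register before byte 5: 0xD5
Byte 5: 0x4B
0xD5 XOR 0x4B = 0x9E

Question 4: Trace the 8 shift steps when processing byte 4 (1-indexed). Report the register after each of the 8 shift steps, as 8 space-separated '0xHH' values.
After byte 1 (0x57): reg=0x0E
After byte 2 (0x44): reg=0xF1
After byte 3 (0xCC): reg=0xB3
Register before byte 4: 0xB3
After XOR with byte 0xF5: 0x46

Answer: 0x8C 0x1F 0x3E 0x7C 0xF8 0xF7 0xE9 0xD5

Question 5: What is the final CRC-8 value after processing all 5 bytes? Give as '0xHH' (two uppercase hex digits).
Answer: 0xD3

Derivation:
After byte 1 (0x57): reg=0x0E
After byte 2 (0x44): reg=0xF1
After byte 3 (0xCC): reg=0xB3
After byte 4 (0xF5): reg=0xD5
After byte 5 (0x4B): reg=0xD3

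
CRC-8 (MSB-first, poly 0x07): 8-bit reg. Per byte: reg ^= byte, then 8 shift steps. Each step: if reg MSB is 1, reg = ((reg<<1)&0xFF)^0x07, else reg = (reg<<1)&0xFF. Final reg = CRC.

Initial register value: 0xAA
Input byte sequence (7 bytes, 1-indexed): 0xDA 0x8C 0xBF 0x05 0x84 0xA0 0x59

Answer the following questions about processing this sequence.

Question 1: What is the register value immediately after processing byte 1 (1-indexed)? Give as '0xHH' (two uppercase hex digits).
Answer: 0x57

Derivation:
After byte 1 (0xDA): reg=0x57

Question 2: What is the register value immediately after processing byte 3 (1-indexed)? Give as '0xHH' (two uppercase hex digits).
Answer: 0x19

Derivation:
After byte 1 (0xDA): reg=0x57
After byte 2 (0x8C): reg=0x0F
After byte 3 (0xBF): reg=0x19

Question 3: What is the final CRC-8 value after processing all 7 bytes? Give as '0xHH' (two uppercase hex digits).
Answer: 0xBF

Derivation:
After byte 1 (0xDA): reg=0x57
After byte 2 (0x8C): reg=0x0F
After byte 3 (0xBF): reg=0x19
After byte 4 (0x05): reg=0x54
After byte 5 (0x84): reg=0x3E
After byte 6 (0xA0): reg=0xD3
After byte 7 (0x59): reg=0xBF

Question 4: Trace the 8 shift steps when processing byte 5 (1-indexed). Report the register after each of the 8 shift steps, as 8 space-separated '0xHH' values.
After byte 1 (0xDA): reg=0x57
After byte 2 (0x8C): reg=0x0F
After byte 3 (0xBF): reg=0x19
After byte 4 (0x05): reg=0x54
Register before byte 5: 0x54
After XOR with byte 0x84: 0xD0

Answer: 0xA7 0x49 0x92 0x23 0x46 0x8C 0x1F 0x3E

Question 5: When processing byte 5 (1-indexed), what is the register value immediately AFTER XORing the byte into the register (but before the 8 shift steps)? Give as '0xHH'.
Answer: 0xD0

Derivation:
Register before byte 5: 0x54
Byte 5: 0x84
0x54 XOR 0x84 = 0xD0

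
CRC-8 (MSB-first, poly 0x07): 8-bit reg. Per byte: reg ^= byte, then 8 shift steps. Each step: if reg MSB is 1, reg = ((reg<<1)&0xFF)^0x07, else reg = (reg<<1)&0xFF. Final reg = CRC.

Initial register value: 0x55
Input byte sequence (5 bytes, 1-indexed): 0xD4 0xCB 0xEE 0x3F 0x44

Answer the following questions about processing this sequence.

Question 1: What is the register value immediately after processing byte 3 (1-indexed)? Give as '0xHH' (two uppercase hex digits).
Answer: 0x9E

Derivation:
After byte 1 (0xD4): reg=0x8E
After byte 2 (0xCB): reg=0xDC
After byte 3 (0xEE): reg=0x9E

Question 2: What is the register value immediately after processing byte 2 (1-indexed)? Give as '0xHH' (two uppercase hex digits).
After byte 1 (0xD4): reg=0x8E
After byte 2 (0xCB): reg=0xDC

Answer: 0xDC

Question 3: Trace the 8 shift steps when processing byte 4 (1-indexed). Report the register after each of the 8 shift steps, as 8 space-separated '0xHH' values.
Answer: 0x45 0x8A 0x13 0x26 0x4C 0x98 0x37 0x6E

Derivation:
After byte 1 (0xD4): reg=0x8E
After byte 2 (0xCB): reg=0xDC
After byte 3 (0xEE): reg=0x9E
Register before byte 4: 0x9E
After XOR with byte 0x3F: 0xA1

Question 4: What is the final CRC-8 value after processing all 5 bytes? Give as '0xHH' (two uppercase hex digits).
Answer: 0xD6

Derivation:
After byte 1 (0xD4): reg=0x8E
After byte 2 (0xCB): reg=0xDC
After byte 3 (0xEE): reg=0x9E
After byte 4 (0x3F): reg=0x6E
After byte 5 (0x44): reg=0xD6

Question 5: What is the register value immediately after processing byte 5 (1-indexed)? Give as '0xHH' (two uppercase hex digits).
Answer: 0xD6

Derivation:
After byte 1 (0xD4): reg=0x8E
After byte 2 (0xCB): reg=0xDC
After byte 3 (0xEE): reg=0x9E
After byte 4 (0x3F): reg=0x6E
After byte 5 (0x44): reg=0xD6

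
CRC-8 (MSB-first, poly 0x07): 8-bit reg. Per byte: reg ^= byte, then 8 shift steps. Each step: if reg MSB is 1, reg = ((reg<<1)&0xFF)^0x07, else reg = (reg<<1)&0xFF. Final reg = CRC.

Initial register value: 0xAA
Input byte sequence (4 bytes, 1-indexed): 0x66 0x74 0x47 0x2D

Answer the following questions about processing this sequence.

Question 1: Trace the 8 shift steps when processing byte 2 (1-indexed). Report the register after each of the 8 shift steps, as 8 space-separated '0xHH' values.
Answer: 0x3C 0x78 0xF0 0xE7 0xC9 0x95 0x2D 0x5A

Derivation:
After byte 1 (0x66): reg=0x6A
Register before byte 2: 0x6A
After XOR with byte 0x74: 0x1E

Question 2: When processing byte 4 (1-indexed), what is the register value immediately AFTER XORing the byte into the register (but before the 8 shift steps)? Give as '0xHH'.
Register before byte 4: 0x53
Byte 4: 0x2D
0x53 XOR 0x2D = 0x7E

Answer: 0x7E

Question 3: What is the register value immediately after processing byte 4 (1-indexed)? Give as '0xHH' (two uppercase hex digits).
Answer: 0x7D

Derivation:
After byte 1 (0x66): reg=0x6A
After byte 2 (0x74): reg=0x5A
After byte 3 (0x47): reg=0x53
After byte 4 (0x2D): reg=0x7D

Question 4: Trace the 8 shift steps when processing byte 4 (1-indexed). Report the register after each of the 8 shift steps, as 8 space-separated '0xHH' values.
Answer: 0xFC 0xFF 0xF9 0xF5 0xED 0xDD 0xBD 0x7D

Derivation:
After byte 1 (0x66): reg=0x6A
After byte 2 (0x74): reg=0x5A
After byte 3 (0x47): reg=0x53
Register before byte 4: 0x53
After XOR with byte 0x2D: 0x7E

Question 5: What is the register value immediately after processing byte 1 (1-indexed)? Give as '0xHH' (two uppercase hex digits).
Answer: 0x6A

Derivation:
After byte 1 (0x66): reg=0x6A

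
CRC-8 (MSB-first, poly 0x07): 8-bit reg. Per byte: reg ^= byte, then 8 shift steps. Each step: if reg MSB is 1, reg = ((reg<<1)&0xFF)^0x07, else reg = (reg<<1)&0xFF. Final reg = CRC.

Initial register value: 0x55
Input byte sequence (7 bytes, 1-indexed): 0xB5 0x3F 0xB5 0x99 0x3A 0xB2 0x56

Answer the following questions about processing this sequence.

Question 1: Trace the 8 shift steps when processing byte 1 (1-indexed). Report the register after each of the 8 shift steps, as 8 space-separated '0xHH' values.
Answer: 0xC7 0x89 0x15 0x2A 0x54 0xA8 0x57 0xAE

Derivation:
Register before byte 1: 0x55
After XOR with byte 0xB5: 0xE0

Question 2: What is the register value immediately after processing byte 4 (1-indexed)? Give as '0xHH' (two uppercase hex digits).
After byte 1 (0xB5): reg=0xAE
After byte 2 (0x3F): reg=0xFE
After byte 3 (0xB5): reg=0xF6
After byte 4 (0x99): reg=0x0A

Answer: 0x0A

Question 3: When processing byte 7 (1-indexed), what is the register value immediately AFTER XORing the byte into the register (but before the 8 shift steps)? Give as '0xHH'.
Register before byte 7: 0xEE
Byte 7: 0x56
0xEE XOR 0x56 = 0xB8

Answer: 0xB8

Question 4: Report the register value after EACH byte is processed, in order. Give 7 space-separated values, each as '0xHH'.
0xAE 0xFE 0xF6 0x0A 0x90 0xEE 0x21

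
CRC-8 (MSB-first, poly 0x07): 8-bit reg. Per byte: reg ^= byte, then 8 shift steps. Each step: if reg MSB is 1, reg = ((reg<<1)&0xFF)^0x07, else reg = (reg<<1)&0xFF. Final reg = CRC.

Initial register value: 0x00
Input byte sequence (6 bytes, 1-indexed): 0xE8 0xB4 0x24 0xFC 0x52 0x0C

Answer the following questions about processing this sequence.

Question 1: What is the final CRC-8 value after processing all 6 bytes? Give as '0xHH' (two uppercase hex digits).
Answer: 0xA2

Derivation:
After byte 1 (0xE8): reg=0x96
After byte 2 (0xB4): reg=0xEE
After byte 3 (0x24): reg=0x78
After byte 4 (0xFC): reg=0x95
After byte 5 (0x52): reg=0x5B
After byte 6 (0x0C): reg=0xA2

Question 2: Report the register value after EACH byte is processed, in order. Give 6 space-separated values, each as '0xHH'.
0x96 0xEE 0x78 0x95 0x5B 0xA2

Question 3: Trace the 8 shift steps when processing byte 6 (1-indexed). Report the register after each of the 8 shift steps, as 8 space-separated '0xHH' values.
Answer: 0xAE 0x5B 0xB6 0x6B 0xD6 0xAB 0x51 0xA2

Derivation:
After byte 1 (0xE8): reg=0x96
After byte 2 (0xB4): reg=0xEE
After byte 3 (0x24): reg=0x78
After byte 4 (0xFC): reg=0x95
After byte 5 (0x52): reg=0x5B
Register before byte 6: 0x5B
After XOR with byte 0x0C: 0x57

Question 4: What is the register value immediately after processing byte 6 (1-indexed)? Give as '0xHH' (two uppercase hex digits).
Answer: 0xA2

Derivation:
After byte 1 (0xE8): reg=0x96
After byte 2 (0xB4): reg=0xEE
After byte 3 (0x24): reg=0x78
After byte 4 (0xFC): reg=0x95
After byte 5 (0x52): reg=0x5B
After byte 6 (0x0C): reg=0xA2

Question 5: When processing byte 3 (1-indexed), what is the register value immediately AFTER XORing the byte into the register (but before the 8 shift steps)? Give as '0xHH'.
Answer: 0xCA

Derivation:
Register before byte 3: 0xEE
Byte 3: 0x24
0xEE XOR 0x24 = 0xCA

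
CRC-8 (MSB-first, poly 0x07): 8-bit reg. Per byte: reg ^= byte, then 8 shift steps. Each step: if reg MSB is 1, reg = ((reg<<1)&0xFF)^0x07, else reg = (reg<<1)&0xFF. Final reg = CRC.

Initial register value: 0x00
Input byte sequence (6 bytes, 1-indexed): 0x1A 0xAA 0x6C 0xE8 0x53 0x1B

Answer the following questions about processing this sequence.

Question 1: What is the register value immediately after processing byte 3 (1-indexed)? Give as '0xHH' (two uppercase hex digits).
Answer: 0xBC

Derivation:
After byte 1 (0x1A): reg=0x46
After byte 2 (0xAA): reg=0x8A
After byte 3 (0x6C): reg=0xBC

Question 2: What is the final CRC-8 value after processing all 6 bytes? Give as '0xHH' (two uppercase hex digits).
After byte 1 (0x1A): reg=0x46
After byte 2 (0xAA): reg=0x8A
After byte 3 (0x6C): reg=0xBC
After byte 4 (0xE8): reg=0xAB
After byte 5 (0x53): reg=0xE6
After byte 6 (0x1B): reg=0xFD

Answer: 0xFD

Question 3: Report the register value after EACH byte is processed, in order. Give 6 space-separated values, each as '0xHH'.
0x46 0x8A 0xBC 0xAB 0xE6 0xFD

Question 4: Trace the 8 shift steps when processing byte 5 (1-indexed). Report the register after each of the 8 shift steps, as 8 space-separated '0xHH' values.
After byte 1 (0x1A): reg=0x46
After byte 2 (0xAA): reg=0x8A
After byte 3 (0x6C): reg=0xBC
After byte 4 (0xE8): reg=0xAB
Register before byte 5: 0xAB
After XOR with byte 0x53: 0xF8

Answer: 0xF7 0xE9 0xD5 0xAD 0x5D 0xBA 0x73 0xE6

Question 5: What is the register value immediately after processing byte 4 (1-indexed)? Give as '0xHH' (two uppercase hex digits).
Answer: 0xAB

Derivation:
After byte 1 (0x1A): reg=0x46
After byte 2 (0xAA): reg=0x8A
After byte 3 (0x6C): reg=0xBC
After byte 4 (0xE8): reg=0xAB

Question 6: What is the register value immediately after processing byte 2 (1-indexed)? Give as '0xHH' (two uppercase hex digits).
After byte 1 (0x1A): reg=0x46
After byte 2 (0xAA): reg=0x8A

Answer: 0x8A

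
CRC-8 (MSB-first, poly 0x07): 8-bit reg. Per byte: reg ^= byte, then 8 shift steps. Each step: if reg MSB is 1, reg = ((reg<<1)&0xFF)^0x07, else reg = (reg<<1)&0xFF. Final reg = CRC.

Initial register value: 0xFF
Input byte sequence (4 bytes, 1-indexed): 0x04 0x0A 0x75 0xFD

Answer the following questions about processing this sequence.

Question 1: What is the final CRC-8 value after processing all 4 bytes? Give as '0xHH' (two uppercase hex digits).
Answer: 0x10

Derivation:
After byte 1 (0x04): reg=0xEF
After byte 2 (0x0A): reg=0xB5
After byte 3 (0x75): reg=0x4E
After byte 4 (0xFD): reg=0x10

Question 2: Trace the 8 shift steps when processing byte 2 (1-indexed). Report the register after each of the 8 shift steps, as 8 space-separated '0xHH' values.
Answer: 0xCD 0x9D 0x3D 0x7A 0xF4 0xEF 0xD9 0xB5

Derivation:
After byte 1 (0x04): reg=0xEF
Register before byte 2: 0xEF
After XOR with byte 0x0A: 0xE5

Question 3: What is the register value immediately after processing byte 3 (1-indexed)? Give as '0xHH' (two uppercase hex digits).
Answer: 0x4E

Derivation:
After byte 1 (0x04): reg=0xEF
After byte 2 (0x0A): reg=0xB5
After byte 3 (0x75): reg=0x4E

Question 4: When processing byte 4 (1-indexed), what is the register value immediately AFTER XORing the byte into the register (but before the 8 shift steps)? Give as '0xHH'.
Answer: 0xB3

Derivation:
Register before byte 4: 0x4E
Byte 4: 0xFD
0x4E XOR 0xFD = 0xB3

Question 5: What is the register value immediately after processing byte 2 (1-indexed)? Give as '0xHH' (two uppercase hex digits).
After byte 1 (0x04): reg=0xEF
After byte 2 (0x0A): reg=0xB5

Answer: 0xB5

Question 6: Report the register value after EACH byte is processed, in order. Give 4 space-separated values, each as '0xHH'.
0xEF 0xB5 0x4E 0x10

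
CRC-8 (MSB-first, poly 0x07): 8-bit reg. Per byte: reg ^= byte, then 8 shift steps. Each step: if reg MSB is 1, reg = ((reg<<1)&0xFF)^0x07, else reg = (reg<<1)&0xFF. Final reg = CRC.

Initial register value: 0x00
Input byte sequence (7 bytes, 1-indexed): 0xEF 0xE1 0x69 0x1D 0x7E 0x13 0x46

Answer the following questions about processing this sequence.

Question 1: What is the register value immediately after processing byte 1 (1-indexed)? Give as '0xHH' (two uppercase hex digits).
Answer: 0x83

Derivation:
After byte 1 (0xEF): reg=0x83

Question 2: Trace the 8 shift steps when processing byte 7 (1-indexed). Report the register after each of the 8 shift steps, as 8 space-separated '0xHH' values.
Answer: 0xC1 0x85 0x0D 0x1A 0x34 0x68 0xD0 0xA7

Derivation:
After byte 1 (0xEF): reg=0x83
After byte 2 (0xE1): reg=0x29
After byte 3 (0x69): reg=0xC7
After byte 4 (0x1D): reg=0x08
After byte 5 (0x7E): reg=0x45
After byte 6 (0x13): reg=0xA5
Register before byte 7: 0xA5
After XOR with byte 0x46: 0xE3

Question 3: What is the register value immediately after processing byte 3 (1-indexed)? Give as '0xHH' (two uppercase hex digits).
After byte 1 (0xEF): reg=0x83
After byte 2 (0xE1): reg=0x29
After byte 3 (0x69): reg=0xC7

Answer: 0xC7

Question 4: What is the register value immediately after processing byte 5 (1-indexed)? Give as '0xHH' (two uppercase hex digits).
Answer: 0x45

Derivation:
After byte 1 (0xEF): reg=0x83
After byte 2 (0xE1): reg=0x29
After byte 3 (0x69): reg=0xC7
After byte 4 (0x1D): reg=0x08
After byte 5 (0x7E): reg=0x45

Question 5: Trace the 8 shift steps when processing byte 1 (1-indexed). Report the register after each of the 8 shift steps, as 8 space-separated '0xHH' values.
Answer: 0xD9 0xB5 0x6D 0xDA 0xB3 0x61 0xC2 0x83

Derivation:
Register before byte 1: 0x00
After XOR with byte 0xEF: 0xEF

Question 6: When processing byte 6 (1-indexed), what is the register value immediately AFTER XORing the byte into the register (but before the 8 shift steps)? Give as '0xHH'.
Answer: 0x56

Derivation:
Register before byte 6: 0x45
Byte 6: 0x13
0x45 XOR 0x13 = 0x56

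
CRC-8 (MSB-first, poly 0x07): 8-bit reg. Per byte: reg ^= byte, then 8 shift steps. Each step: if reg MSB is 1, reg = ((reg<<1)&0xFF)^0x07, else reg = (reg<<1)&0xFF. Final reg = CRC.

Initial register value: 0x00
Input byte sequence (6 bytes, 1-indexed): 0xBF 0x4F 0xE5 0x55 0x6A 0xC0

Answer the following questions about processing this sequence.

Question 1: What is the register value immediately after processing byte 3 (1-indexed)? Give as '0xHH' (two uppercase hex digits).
Answer: 0x80

Derivation:
After byte 1 (0xBF): reg=0x34
After byte 2 (0x4F): reg=0x66
After byte 3 (0xE5): reg=0x80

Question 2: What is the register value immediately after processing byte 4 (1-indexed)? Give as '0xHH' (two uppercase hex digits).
Answer: 0x25

Derivation:
After byte 1 (0xBF): reg=0x34
After byte 2 (0x4F): reg=0x66
After byte 3 (0xE5): reg=0x80
After byte 4 (0x55): reg=0x25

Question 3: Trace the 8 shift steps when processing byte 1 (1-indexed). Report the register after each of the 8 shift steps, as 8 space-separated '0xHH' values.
Answer: 0x79 0xF2 0xE3 0xC1 0x85 0x0D 0x1A 0x34

Derivation:
Register before byte 1: 0x00
After XOR with byte 0xBF: 0xBF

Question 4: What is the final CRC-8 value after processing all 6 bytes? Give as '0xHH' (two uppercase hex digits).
Answer: 0xD6

Derivation:
After byte 1 (0xBF): reg=0x34
After byte 2 (0x4F): reg=0x66
After byte 3 (0xE5): reg=0x80
After byte 4 (0x55): reg=0x25
After byte 5 (0x6A): reg=0xEA
After byte 6 (0xC0): reg=0xD6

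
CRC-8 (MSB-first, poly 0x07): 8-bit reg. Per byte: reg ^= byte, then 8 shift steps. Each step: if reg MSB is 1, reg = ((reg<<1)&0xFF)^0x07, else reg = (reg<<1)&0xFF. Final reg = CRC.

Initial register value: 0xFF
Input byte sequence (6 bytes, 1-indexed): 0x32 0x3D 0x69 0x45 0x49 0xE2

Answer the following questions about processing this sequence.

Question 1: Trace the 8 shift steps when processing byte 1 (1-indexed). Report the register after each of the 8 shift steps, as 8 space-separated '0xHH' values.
Answer: 0x9D 0x3D 0x7A 0xF4 0xEF 0xD9 0xB5 0x6D

Derivation:
Register before byte 1: 0xFF
After XOR with byte 0x32: 0xCD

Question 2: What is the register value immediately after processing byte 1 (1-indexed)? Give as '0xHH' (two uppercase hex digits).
Answer: 0x6D

Derivation:
After byte 1 (0x32): reg=0x6D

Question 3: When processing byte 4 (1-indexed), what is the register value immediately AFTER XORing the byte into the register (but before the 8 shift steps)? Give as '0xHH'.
Answer: 0x51

Derivation:
Register before byte 4: 0x14
Byte 4: 0x45
0x14 XOR 0x45 = 0x51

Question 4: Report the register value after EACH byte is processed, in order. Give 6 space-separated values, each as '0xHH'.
0x6D 0xB7 0x14 0xB0 0xE1 0x09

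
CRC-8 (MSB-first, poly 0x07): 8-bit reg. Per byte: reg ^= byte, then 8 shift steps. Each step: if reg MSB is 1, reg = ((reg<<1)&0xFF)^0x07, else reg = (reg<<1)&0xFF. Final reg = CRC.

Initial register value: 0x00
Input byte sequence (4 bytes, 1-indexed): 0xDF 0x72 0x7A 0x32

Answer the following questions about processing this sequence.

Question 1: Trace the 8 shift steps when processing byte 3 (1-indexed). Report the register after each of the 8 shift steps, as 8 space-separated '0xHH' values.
Answer: 0xB4 0x6F 0xDE 0xBB 0x71 0xE2 0xC3 0x81

Derivation:
After byte 1 (0xDF): reg=0x13
After byte 2 (0x72): reg=0x20
Register before byte 3: 0x20
After XOR with byte 0x7A: 0x5A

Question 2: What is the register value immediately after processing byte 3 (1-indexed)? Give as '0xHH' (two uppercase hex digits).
Answer: 0x81

Derivation:
After byte 1 (0xDF): reg=0x13
After byte 2 (0x72): reg=0x20
After byte 3 (0x7A): reg=0x81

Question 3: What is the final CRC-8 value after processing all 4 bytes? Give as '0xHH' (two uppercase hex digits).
After byte 1 (0xDF): reg=0x13
After byte 2 (0x72): reg=0x20
After byte 3 (0x7A): reg=0x81
After byte 4 (0x32): reg=0x10

Answer: 0x10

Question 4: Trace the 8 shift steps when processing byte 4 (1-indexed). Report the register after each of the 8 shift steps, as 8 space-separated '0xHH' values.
Answer: 0x61 0xC2 0x83 0x01 0x02 0x04 0x08 0x10

Derivation:
After byte 1 (0xDF): reg=0x13
After byte 2 (0x72): reg=0x20
After byte 3 (0x7A): reg=0x81
Register before byte 4: 0x81
After XOR with byte 0x32: 0xB3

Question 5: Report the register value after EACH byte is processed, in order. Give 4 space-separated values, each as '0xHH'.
0x13 0x20 0x81 0x10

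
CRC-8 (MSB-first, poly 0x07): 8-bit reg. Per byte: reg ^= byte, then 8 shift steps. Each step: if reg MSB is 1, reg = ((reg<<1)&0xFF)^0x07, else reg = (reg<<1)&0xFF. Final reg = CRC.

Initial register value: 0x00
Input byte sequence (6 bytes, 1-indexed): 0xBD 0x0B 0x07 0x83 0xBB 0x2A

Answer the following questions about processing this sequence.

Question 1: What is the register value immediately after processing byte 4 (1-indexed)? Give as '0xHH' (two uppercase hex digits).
After byte 1 (0xBD): reg=0x3A
After byte 2 (0x0B): reg=0x97
After byte 3 (0x07): reg=0xF9
After byte 4 (0x83): reg=0x61

Answer: 0x61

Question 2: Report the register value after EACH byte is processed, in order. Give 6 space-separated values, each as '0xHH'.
0x3A 0x97 0xF9 0x61 0x08 0xEE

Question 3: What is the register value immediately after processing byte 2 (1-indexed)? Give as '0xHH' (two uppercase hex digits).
Answer: 0x97

Derivation:
After byte 1 (0xBD): reg=0x3A
After byte 2 (0x0B): reg=0x97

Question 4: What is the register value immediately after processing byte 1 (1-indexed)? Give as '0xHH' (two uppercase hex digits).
Answer: 0x3A

Derivation:
After byte 1 (0xBD): reg=0x3A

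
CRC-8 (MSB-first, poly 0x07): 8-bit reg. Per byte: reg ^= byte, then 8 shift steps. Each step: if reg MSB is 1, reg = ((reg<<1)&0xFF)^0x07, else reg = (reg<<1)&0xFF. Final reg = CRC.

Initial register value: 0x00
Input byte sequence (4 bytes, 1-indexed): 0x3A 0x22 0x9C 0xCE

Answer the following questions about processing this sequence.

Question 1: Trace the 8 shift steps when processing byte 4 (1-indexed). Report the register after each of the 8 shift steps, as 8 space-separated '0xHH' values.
Answer: 0xE5 0xCD 0x9D 0x3D 0x7A 0xF4 0xEF 0xD9

Derivation:
After byte 1 (0x3A): reg=0xA6
After byte 2 (0x22): reg=0x95
After byte 3 (0x9C): reg=0x3F
Register before byte 4: 0x3F
After XOR with byte 0xCE: 0xF1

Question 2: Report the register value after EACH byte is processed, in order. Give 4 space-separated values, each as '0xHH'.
0xA6 0x95 0x3F 0xD9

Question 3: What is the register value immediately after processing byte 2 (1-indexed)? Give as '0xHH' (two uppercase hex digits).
After byte 1 (0x3A): reg=0xA6
After byte 2 (0x22): reg=0x95

Answer: 0x95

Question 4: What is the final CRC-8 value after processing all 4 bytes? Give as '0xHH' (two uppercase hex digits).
After byte 1 (0x3A): reg=0xA6
After byte 2 (0x22): reg=0x95
After byte 3 (0x9C): reg=0x3F
After byte 4 (0xCE): reg=0xD9

Answer: 0xD9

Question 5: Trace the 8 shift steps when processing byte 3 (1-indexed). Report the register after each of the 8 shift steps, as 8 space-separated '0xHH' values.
After byte 1 (0x3A): reg=0xA6
After byte 2 (0x22): reg=0x95
Register before byte 3: 0x95
After XOR with byte 0x9C: 0x09

Answer: 0x12 0x24 0x48 0x90 0x27 0x4E 0x9C 0x3F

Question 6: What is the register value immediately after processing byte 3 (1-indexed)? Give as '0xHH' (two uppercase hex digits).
After byte 1 (0x3A): reg=0xA6
After byte 2 (0x22): reg=0x95
After byte 3 (0x9C): reg=0x3F

Answer: 0x3F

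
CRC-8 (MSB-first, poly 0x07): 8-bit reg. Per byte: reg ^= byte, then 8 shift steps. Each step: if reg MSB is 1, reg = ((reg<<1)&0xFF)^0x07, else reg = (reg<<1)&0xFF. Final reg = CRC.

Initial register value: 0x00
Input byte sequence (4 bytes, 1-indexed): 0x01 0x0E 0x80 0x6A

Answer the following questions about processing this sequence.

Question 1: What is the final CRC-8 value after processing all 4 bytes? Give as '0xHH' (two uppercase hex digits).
Answer: 0x9D

Derivation:
After byte 1 (0x01): reg=0x07
After byte 2 (0x0E): reg=0x3F
After byte 3 (0x80): reg=0x34
After byte 4 (0x6A): reg=0x9D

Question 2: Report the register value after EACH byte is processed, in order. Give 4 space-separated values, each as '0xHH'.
0x07 0x3F 0x34 0x9D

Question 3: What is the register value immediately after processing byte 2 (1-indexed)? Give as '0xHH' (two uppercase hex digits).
Answer: 0x3F

Derivation:
After byte 1 (0x01): reg=0x07
After byte 2 (0x0E): reg=0x3F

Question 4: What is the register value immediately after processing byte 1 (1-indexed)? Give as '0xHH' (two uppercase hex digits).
After byte 1 (0x01): reg=0x07

Answer: 0x07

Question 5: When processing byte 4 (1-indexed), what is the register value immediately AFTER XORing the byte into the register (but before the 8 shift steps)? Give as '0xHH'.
Register before byte 4: 0x34
Byte 4: 0x6A
0x34 XOR 0x6A = 0x5E

Answer: 0x5E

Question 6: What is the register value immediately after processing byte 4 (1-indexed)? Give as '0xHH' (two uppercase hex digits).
After byte 1 (0x01): reg=0x07
After byte 2 (0x0E): reg=0x3F
After byte 3 (0x80): reg=0x34
After byte 4 (0x6A): reg=0x9D

Answer: 0x9D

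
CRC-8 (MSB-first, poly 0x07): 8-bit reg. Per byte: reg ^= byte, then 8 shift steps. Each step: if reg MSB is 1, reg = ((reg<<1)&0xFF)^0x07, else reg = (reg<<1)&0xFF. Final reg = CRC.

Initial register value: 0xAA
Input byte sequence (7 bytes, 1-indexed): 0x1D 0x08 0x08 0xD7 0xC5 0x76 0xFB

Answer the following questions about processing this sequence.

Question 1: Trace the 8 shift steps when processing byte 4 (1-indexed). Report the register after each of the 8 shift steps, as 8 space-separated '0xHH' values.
Answer: 0x71 0xE2 0xC3 0x81 0x05 0x0A 0x14 0x28

Derivation:
After byte 1 (0x1D): reg=0x0C
After byte 2 (0x08): reg=0x1C
After byte 3 (0x08): reg=0x6C
Register before byte 4: 0x6C
After XOR with byte 0xD7: 0xBB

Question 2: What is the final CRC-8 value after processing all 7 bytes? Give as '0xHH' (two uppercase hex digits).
Answer: 0x6C

Derivation:
After byte 1 (0x1D): reg=0x0C
After byte 2 (0x08): reg=0x1C
After byte 3 (0x08): reg=0x6C
After byte 4 (0xD7): reg=0x28
After byte 5 (0xC5): reg=0x8D
After byte 6 (0x76): reg=0xEF
After byte 7 (0xFB): reg=0x6C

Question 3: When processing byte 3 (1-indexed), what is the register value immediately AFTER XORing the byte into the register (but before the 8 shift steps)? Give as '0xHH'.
Answer: 0x14

Derivation:
Register before byte 3: 0x1C
Byte 3: 0x08
0x1C XOR 0x08 = 0x14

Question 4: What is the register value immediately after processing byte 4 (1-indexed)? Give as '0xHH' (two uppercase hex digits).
After byte 1 (0x1D): reg=0x0C
After byte 2 (0x08): reg=0x1C
After byte 3 (0x08): reg=0x6C
After byte 4 (0xD7): reg=0x28

Answer: 0x28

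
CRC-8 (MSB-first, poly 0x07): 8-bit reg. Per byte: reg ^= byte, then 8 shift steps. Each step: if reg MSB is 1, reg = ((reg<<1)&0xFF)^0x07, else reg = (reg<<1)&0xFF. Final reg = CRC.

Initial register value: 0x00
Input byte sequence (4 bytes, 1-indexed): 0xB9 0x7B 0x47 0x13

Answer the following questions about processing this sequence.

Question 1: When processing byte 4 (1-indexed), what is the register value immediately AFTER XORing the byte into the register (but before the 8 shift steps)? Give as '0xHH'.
Register before byte 4: 0x37
Byte 4: 0x13
0x37 XOR 0x13 = 0x24

Answer: 0x24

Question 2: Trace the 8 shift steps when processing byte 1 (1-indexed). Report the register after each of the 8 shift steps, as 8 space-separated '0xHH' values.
Register before byte 1: 0x00
After XOR with byte 0xB9: 0xB9

Answer: 0x75 0xEA 0xD3 0xA1 0x45 0x8A 0x13 0x26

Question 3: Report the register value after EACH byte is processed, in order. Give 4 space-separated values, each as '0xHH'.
0x26 0x94 0x37 0xFC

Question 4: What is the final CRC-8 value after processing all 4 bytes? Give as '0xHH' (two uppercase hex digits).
After byte 1 (0xB9): reg=0x26
After byte 2 (0x7B): reg=0x94
After byte 3 (0x47): reg=0x37
After byte 4 (0x13): reg=0xFC

Answer: 0xFC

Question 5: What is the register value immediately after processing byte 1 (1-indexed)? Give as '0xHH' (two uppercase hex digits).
After byte 1 (0xB9): reg=0x26

Answer: 0x26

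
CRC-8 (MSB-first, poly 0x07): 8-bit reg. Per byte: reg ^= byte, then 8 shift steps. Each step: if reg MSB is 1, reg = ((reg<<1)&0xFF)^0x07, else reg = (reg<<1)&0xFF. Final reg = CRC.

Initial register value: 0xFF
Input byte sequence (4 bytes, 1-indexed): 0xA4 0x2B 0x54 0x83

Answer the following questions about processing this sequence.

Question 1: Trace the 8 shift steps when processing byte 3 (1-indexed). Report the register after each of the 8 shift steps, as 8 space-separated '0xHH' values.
After byte 1 (0xA4): reg=0x86
After byte 2 (0x2B): reg=0x4A
Register before byte 3: 0x4A
After XOR with byte 0x54: 0x1E

Answer: 0x3C 0x78 0xF0 0xE7 0xC9 0x95 0x2D 0x5A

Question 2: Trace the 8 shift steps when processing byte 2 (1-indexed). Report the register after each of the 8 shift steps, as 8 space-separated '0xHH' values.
After byte 1 (0xA4): reg=0x86
Register before byte 2: 0x86
After XOR with byte 0x2B: 0xAD

Answer: 0x5D 0xBA 0x73 0xE6 0xCB 0x91 0x25 0x4A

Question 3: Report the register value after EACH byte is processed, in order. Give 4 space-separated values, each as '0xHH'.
0x86 0x4A 0x5A 0x01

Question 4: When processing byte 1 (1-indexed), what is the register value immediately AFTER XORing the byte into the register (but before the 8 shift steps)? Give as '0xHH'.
Answer: 0x5B

Derivation:
Register before byte 1: 0xFF
Byte 1: 0xA4
0xFF XOR 0xA4 = 0x5B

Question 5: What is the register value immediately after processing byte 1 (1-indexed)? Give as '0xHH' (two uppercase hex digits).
Answer: 0x86

Derivation:
After byte 1 (0xA4): reg=0x86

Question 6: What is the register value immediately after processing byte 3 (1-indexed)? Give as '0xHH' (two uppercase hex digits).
After byte 1 (0xA4): reg=0x86
After byte 2 (0x2B): reg=0x4A
After byte 3 (0x54): reg=0x5A

Answer: 0x5A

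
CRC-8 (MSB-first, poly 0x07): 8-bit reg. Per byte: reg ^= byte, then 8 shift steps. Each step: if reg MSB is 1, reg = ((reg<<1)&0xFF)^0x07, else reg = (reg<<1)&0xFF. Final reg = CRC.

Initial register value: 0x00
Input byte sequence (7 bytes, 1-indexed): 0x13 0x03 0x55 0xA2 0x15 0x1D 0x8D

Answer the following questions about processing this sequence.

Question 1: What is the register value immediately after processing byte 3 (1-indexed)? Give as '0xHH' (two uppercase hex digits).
Answer: 0x8C

Derivation:
After byte 1 (0x13): reg=0x79
After byte 2 (0x03): reg=0x61
After byte 3 (0x55): reg=0x8C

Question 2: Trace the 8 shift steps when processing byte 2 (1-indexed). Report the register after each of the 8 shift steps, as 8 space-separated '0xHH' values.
Answer: 0xF4 0xEF 0xD9 0xB5 0x6D 0xDA 0xB3 0x61

Derivation:
After byte 1 (0x13): reg=0x79
Register before byte 2: 0x79
After XOR with byte 0x03: 0x7A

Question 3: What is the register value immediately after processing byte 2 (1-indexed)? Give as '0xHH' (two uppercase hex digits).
Answer: 0x61

Derivation:
After byte 1 (0x13): reg=0x79
After byte 2 (0x03): reg=0x61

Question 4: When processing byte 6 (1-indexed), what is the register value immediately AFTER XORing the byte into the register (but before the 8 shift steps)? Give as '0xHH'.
Register before byte 6: 0x13
Byte 6: 0x1D
0x13 XOR 0x1D = 0x0E

Answer: 0x0E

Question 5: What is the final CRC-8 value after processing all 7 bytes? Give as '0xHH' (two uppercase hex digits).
After byte 1 (0x13): reg=0x79
After byte 2 (0x03): reg=0x61
After byte 3 (0x55): reg=0x8C
After byte 4 (0xA2): reg=0xCA
After byte 5 (0x15): reg=0x13
After byte 6 (0x1D): reg=0x2A
After byte 7 (0x8D): reg=0x7C

Answer: 0x7C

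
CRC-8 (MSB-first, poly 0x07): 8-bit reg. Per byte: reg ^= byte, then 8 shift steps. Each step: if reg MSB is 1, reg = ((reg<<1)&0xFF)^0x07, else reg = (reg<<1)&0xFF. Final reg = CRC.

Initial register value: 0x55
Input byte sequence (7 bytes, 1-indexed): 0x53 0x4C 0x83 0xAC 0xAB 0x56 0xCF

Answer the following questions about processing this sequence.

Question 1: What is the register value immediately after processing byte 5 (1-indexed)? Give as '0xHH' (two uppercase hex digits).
Answer: 0x32

Derivation:
After byte 1 (0x53): reg=0x12
After byte 2 (0x4C): reg=0x9D
After byte 3 (0x83): reg=0x5A
After byte 4 (0xAC): reg=0xCC
After byte 5 (0xAB): reg=0x32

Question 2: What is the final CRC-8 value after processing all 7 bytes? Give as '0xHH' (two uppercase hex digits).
Answer: 0xC2

Derivation:
After byte 1 (0x53): reg=0x12
After byte 2 (0x4C): reg=0x9D
After byte 3 (0x83): reg=0x5A
After byte 4 (0xAC): reg=0xCC
After byte 5 (0xAB): reg=0x32
After byte 6 (0x56): reg=0x3B
After byte 7 (0xCF): reg=0xC2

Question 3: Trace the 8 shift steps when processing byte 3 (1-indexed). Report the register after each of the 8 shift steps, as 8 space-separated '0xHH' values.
Answer: 0x3C 0x78 0xF0 0xE7 0xC9 0x95 0x2D 0x5A

Derivation:
After byte 1 (0x53): reg=0x12
After byte 2 (0x4C): reg=0x9D
Register before byte 3: 0x9D
After XOR with byte 0x83: 0x1E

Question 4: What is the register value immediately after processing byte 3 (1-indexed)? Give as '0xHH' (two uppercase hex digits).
After byte 1 (0x53): reg=0x12
After byte 2 (0x4C): reg=0x9D
After byte 3 (0x83): reg=0x5A

Answer: 0x5A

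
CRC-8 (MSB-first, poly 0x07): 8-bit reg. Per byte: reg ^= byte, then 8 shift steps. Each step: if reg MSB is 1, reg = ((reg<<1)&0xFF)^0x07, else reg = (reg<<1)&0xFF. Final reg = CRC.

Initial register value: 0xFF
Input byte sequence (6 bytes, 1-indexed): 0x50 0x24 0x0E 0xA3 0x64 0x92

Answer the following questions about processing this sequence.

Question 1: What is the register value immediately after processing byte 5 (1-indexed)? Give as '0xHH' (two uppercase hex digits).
Answer: 0x65

Derivation:
After byte 1 (0x50): reg=0x44
After byte 2 (0x24): reg=0x27
After byte 3 (0x0E): reg=0xDF
After byte 4 (0xA3): reg=0x73
After byte 5 (0x64): reg=0x65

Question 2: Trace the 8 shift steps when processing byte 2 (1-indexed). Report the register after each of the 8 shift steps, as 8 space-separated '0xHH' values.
Answer: 0xC0 0x87 0x09 0x12 0x24 0x48 0x90 0x27

Derivation:
After byte 1 (0x50): reg=0x44
Register before byte 2: 0x44
After XOR with byte 0x24: 0x60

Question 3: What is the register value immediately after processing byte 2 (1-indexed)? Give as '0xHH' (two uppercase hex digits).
After byte 1 (0x50): reg=0x44
After byte 2 (0x24): reg=0x27

Answer: 0x27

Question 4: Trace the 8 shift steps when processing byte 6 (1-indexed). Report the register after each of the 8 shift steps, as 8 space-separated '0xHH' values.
Answer: 0xE9 0xD5 0xAD 0x5D 0xBA 0x73 0xE6 0xCB

Derivation:
After byte 1 (0x50): reg=0x44
After byte 2 (0x24): reg=0x27
After byte 3 (0x0E): reg=0xDF
After byte 4 (0xA3): reg=0x73
After byte 5 (0x64): reg=0x65
Register before byte 6: 0x65
After XOR with byte 0x92: 0xF7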